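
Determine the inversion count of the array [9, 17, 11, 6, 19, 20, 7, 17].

Finding inversions in [9, 17, 11, 6, 19, 20, 7, 17]:

(0, 3): arr[0]=9 > arr[3]=6
(0, 6): arr[0]=9 > arr[6]=7
(1, 2): arr[1]=17 > arr[2]=11
(1, 3): arr[1]=17 > arr[3]=6
(1, 6): arr[1]=17 > arr[6]=7
(2, 3): arr[2]=11 > arr[3]=6
(2, 6): arr[2]=11 > arr[6]=7
(4, 6): arr[4]=19 > arr[6]=7
(4, 7): arr[4]=19 > arr[7]=17
(5, 6): arr[5]=20 > arr[6]=7
(5, 7): arr[5]=20 > arr[7]=17

Total inversions: 11

The array has 11 inversion(s): (0,3), (0,6), (1,2), (1,3), (1,6), (2,3), (2,6), (4,6), (4,7), (5,6), (5,7). Each pair (i,j) satisfies i < j and arr[i] > arr[j].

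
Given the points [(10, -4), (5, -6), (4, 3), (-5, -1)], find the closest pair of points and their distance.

Computing all pairwise distances among 4 points:

d((10, -4), (5, -6)) = 5.3852 <-- minimum
d((10, -4), (4, 3)) = 9.2195
d((10, -4), (-5, -1)) = 15.2971
d((5, -6), (4, 3)) = 9.0554
d((5, -6), (-5, -1)) = 11.1803
d((4, 3), (-5, -1)) = 9.8489

Closest pair: (10, -4) and (5, -6) with distance 5.3852

The closest pair is (10, -4) and (5, -6) with Euclidean distance 5.3852. For 4 points, brute-force pairwise comparison is shown above. For large n, the divide-and-conquer algorithm (sort by x, recurse on halves, check the dividing strip) achieves O(n log n).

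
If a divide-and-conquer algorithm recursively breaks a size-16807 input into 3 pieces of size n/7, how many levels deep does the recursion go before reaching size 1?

For divide and conquer with division factor 7:

Problem sizes at each level:
Level 0: 16807
Level 1: 2401
Level 2: 343
Level 3: 49
Level 4: 7
Level 5: 1

The root is level 0 and the size-1 base case is level 5 (the tree spans levels 0 through 5, i.e. 6 levels counting the root), so the depth is the number of divisions: log_7(16807) = 5

The recursion tree depth is log_7(16807) = 5. At each level, the problem size is divided by 7, so it takes 5 divisions to reduce to a base case of size 1. The algorithm makes 3 recursive calls at each level.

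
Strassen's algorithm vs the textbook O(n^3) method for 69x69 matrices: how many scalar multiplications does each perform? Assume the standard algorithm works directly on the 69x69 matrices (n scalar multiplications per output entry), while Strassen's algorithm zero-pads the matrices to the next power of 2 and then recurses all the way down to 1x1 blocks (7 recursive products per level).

Matrix multiplication for 69x69 matrices:

Strassen's algorithm requires power-of-2 dimensions. Pad 69x69 to 128x128 (next power of 2).

Standard algorithm: 69^3 = 328509 multiplications
Strassen's algorithm: 7^(log2(128)) = 7^7 = 823543 multiplications
Difference: 328509 - 823543 = -495034 (Strassen uses MORE here due to padding overhead — for small or just-over-power-of-2 n, padding can outweigh the per-level savings)

Standard: 328509 multiplications (69^3). Strassen: 823543 multiplications (7^7, after padding to 128x128). Strassen reduces 8 recursive multiplications to 7 at each level.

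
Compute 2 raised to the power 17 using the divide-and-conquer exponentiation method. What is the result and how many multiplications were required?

Computing 2^17 by squaring (build up from 2^1; each line after the first costs one multiplication):

2^1 = 2
2^2 = (2^1)^2 = 2^2 = 4
2^4 = (2^2)^2 = 4^2 = 16
2^8 = (2^4)^2 = 16^2 = 256
2^16 = (2^8)^2 = 256^2 = 65536
2^17 = 2 * 2^16 = 2 * 65536 = 131072

Result: 131072
Multiplications needed: 5 (5 lines after 2^1)

2^17 = 131072. Using exponentiation by squaring, this requires 5 multiplications. The key idea: if the exponent is even, square the half-power; if odd, multiply by the base once.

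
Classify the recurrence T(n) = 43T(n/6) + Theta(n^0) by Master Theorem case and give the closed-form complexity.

Master Theorem for T(n) = 43T(n/6) + O(n^0):

a = 43, b = 6, c = 0
log_b(a) = log_6(43) = 2.0992

Case 1: c = 0 < log_6(43) = 2.0992
T(n) = O(n^(log_6 43))

For T(n) = 43T(n/6) + O(n^0): log_6(43) = 2.0992. This is Case 1 of the Master Theorem (c < log_b(a), work dominated by leaves), giving O(n^(log_6 43)).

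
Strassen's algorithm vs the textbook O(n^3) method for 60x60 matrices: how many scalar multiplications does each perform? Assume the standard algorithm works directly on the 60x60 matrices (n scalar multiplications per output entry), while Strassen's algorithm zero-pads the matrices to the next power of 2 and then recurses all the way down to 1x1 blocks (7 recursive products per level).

Matrix multiplication for 60x60 matrices:

Strassen's algorithm requires power-of-2 dimensions. Pad 60x60 to 64x64 (next power of 2).

Standard algorithm: 60^3 = 216000 multiplications
Strassen's algorithm: 7^(log2(64)) = 7^6 = 117649 multiplications
Savings: 216000 - 117649 = 98351 multiplications

Standard: 216000 multiplications (60^3). Strassen: 117649 multiplications (7^6, after padding to 64x64). Strassen reduces 8 recursive multiplications to 7 at each level.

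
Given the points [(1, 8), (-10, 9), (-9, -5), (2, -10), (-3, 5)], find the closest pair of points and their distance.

Computing all pairwise distances among 5 points:

d((1, 8), (-10, 9)) = 11.0454
d((1, 8), (-9, -5)) = 16.4012
d((1, 8), (2, -10)) = 18.0278
d((1, 8), (-3, 5)) = 5.0 <-- minimum
d((-10, 9), (-9, -5)) = 14.0357
d((-10, 9), (2, -10)) = 22.4722
d((-10, 9), (-3, 5)) = 8.0623
d((-9, -5), (2, -10)) = 12.083
d((-9, -5), (-3, 5)) = 11.6619
d((2, -10), (-3, 5)) = 15.8114

Closest pair: (1, 8) and (-3, 5) with distance 5.0

The closest pair is (1, 8) and (-3, 5) with Euclidean distance 5.0. For 5 points, brute-force pairwise comparison is shown above. For large n, the divide-and-conquer algorithm (sort by x, recurse on halves, check the dividing strip) achieves O(n log n).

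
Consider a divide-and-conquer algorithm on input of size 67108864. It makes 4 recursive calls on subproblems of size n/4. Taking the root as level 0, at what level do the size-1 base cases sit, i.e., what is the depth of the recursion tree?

For divide and conquer with division factor 4:

Problem sizes at each level:
Level 0: 67108864
Level 1: 16777216
Level 2: 4194304
Level 3: 1048576
Level 4: 262144
Level 5: 65536
Level 6: 16384
Level 7: 4096
Level 8: 1024
Level 9: 256
Level 10: 64
Level 11: 16
Level 12: 4
Level 13: 1

The root is level 0 and the size-1 base case is level 13 (the tree spans levels 0 through 13, i.e. 14 levels counting the root), so the depth is the number of divisions: log_4(67108864) = 13

The recursion tree depth is log_4(67108864) = 13. At each level, the problem size is divided by 4, so it takes 13 divisions to reduce to a base case of size 1. The algorithm makes 4 recursive calls at each level.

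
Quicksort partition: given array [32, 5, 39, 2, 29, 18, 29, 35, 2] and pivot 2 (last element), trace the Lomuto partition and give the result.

Lomuto partition with pivot = 2:

Initial array: [32, 5, 39, 2, 29, 18, 29, 35, 2]

arr[0]=32 > 2: no swap
arr[1]=5 > 2: no swap
arr[2]=39 > 2: no swap
arr[3]=2 <= 2: swap with position 0, array becomes [2, 5, 39, 32, 29, 18, 29, 35, 2]
arr[4]=29 > 2: no swap
arr[5]=18 > 2: no swap
arr[6]=29 > 2: no swap
arr[7]=35 > 2: no swap

Place pivot at position 1: [2, 2, 39, 32, 29, 18, 29, 35, 5]
Pivot position: 1

After partitioning with pivot 2, the array becomes [2, 2, 39, 32, 29, 18, 29, 35, 5]. The pivot is placed at index 1. All elements to the left of the pivot are <= 2, and all elements to the right are > 2.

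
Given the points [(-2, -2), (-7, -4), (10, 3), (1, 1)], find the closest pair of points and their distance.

Computing all pairwise distances among 4 points:

d((-2, -2), (-7, -4)) = 5.3852
d((-2, -2), (10, 3)) = 13.0
d((-2, -2), (1, 1)) = 4.2426 <-- minimum
d((-7, -4), (10, 3)) = 18.3848
d((-7, -4), (1, 1)) = 9.434
d((10, 3), (1, 1)) = 9.2195

Closest pair: (-2, -2) and (1, 1) with distance 4.2426

The closest pair is (-2, -2) and (1, 1) with Euclidean distance 4.2426. For 4 points, brute-force pairwise comparison is shown above. For large n, the divide-and-conquer algorithm (sort by x, recurse on halves, check the dividing strip) achieves O(n log n).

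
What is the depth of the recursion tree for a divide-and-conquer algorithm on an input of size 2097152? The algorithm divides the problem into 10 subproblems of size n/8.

For divide and conquer with division factor 8:

Problem sizes at each level:
Level 0: 2097152
Level 1: 262144
Level 2: 32768
Level 3: 4096
Level 4: 512
Level 5: 64
Level 6: 8
Level 7: 1

The root is level 0 and the size-1 base case is level 7 (the tree spans levels 0 through 7, i.e. 8 levels counting the root), so the depth is the number of divisions: log_8(2097152) = 7

The recursion tree depth is log_8(2097152) = 7. At each level, the problem size is divided by 8, so it takes 7 divisions to reduce to a base case of size 1. The algorithm makes 10 recursive calls at each level.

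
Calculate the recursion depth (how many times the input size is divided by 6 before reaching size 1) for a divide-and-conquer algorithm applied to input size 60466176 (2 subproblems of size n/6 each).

For divide and conquer with division factor 6:

Problem sizes at each level:
Level 0: 60466176
Level 1: 10077696
Level 2: 1679616
Level 3: 279936
Level 4: 46656
Level 5: 7776
Level 6: 1296
Level 7: 216
Level 8: 36
Level 9: 6
Level 10: 1

The root is level 0 and the size-1 base case is level 10 (the tree spans levels 0 through 10, i.e. 11 levels counting the root), so the depth is the number of divisions: log_6(60466176) = 10

The recursion tree depth is log_6(60466176) = 10. At each level, the problem size is divided by 6, so it takes 10 divisions to reduce to a base case of size 1. The algorithm makes 2 recursive calls at each level.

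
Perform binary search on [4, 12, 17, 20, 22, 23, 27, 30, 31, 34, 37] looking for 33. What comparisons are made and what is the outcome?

Binary search for 33 in [4, 12, 17, 20, 22, 23, 27, 30, 31, 34, 37]:

lo=0, hi=10, mid=5, arr[mid]=23 -> 23 < 33, search right half
lo=6, hi=10, mid=8, arr[mid]=31 -> 31 < 33, search right half
lo=9, hi=10, mid=9, arr[mid]=34 -> 34 > 33, search left half
lo=9 > hi=8, target 33 not found

Binary search determines that 33 is not in the array after 3 comparisons. The search space was exhausted without finding the target.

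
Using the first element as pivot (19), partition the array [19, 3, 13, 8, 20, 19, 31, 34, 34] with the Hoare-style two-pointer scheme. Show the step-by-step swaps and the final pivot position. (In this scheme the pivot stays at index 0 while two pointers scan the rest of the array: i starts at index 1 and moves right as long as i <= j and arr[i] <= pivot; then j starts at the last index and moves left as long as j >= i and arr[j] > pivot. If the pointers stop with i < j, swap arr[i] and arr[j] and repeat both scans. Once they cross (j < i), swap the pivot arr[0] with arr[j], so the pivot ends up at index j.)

Hoare-style two-pointer partition with pivot = 19:

Initial array: [19, 3, 13, 8, 20, 19, 31, 34, 34]

Pointers start at i = 1, j = 8.
i stops at index 4 (arr[4]=20 > 19), j stops at index 5 (arr[5]=19 <= 19): swap arr[4] and arr[5], array becomes [19, 3, 13, 8, 19, 20, 31, 34, 34]
i ends at 5, j ends at 4: the pointers have crossed (j < i), so scanning stops.

Swap pivot arr[0] with arr[4] to place pivot at position 4: [19, 3, 13, 8, 19, 20, 31, 34, 34]
Pivot position: 4

After partitioning with pivot 19, the array becomes [19, 3, 13, 8, 19, 20, 31, 34, 34]. The pivot is placed at index 4. All elements to the left of the pivot are <= 19, and all elements to the right are > 19.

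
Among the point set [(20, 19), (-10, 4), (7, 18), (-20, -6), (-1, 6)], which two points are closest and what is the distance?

Computing all pairwise distances among 5 points:

d((20, 19), (-10, 4)) = 33.541
d((20, 19), (7, 18)) = 13.0384
d((20, 19), (-20, -6)) = 47.1699
d((20, 19), (-1, 6)) = 24.6982
d((-10, 4), (7, 18)) = 22.0227
d((-10, 4), (-20, -6)) = 14.1421
d((-10, 4), (-1, 6)) = 9.2195 <-- minimum
d((7, 18), (-20, -6)) = 36.1248
d((7, 18), (-1, 6)) = 14.4222
d((-20, -6), (-1, 6)) = 22.4722

Closest pair: (-10, 4) and (-1, 6) with distance 9.2195

The closest pair is (-10, 4) and (-1, 6) with Euclidean distance 9.2195. For 5 points, brute-force pairwise comparison is shown above. For large n, the divide-and-conquer algorithm (sort by x, recurse on halves, check the dividing strip) achieves O(n log n).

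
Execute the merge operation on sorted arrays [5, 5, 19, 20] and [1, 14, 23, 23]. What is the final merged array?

Merging process:

Compare 5 vs 1: take 1 from right. Merged: [1]
Compare 5 vs 14: take 5 from left. Merged: [1, 5]
Compare 5 vs 14: take 5 from left. Merged: [1, 5, 5]
Compare 19 vs 14: take 14 from right. Merged: [1, 5, 5, 14]
Compare 19 vs 23: take 19 from left. Merged: [1, 5, 5, 14, 19]
Compare 20 vs 23: take 20 from left. Merged: [1, 5, 5, 14, 19, 20]
Append remaining from right: [23, 23]. Merged: [1, 5, 5, 14, 19, 20, 23, 23]

Final merged array: [1, 5, 5, 14, 19, 20, 23, 23]
Total comparisons: 6

The merged array is [1, 5, 5, 14, 19, 20, 23, 23], requiring 6 comparisons. The merge step runs in O(n) time where n is the total number of elements.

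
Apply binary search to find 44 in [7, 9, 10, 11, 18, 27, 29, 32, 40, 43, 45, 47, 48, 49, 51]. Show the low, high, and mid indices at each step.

Binary search for 44 in [7, 9, 10, 11, 18, 27, 29, 32, 40, 43, 45, 47, 48, 49, 51]:

lo=0, hi=14, mid=7, arr[mid]=32 -> 32 < 44, search right half
lo=8, hi=14, mid=11, arr[mid]=47 -> 47 > 44, search left half
lo=8, hi=10, mid=9, arr[mid]=43 -> 43 < 44, search right half
lo=10, hi=10, mid=10, arr[mid]=45 -> 45 > 44, search left half
lo=10 > hi=9, target 44 not found

Binary search determines that 44 is not in the array after 4 comparisons. The search space was exhausted without finding the target.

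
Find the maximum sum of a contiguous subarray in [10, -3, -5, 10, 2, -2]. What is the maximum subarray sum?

Using Kadane's algorithm on [10, -3, -5, 10, 2, -2]:

Scanning through the array:
Position 1 (value -3): max_ending_here = 7, max_so_far = 10
Position 2 (value -5): max_ending_here = 2, max_so_far = 10
Position 3 (value 10): max_ending_here = 12, max_so_far = 12
Position 4 (value 2): max_ending_here = 14, max_so_far = 14
Position 5 (value -2): max_ending_here = 12, max_so_far = 14

Maximum subarray: [10, -3, -5, 10, 2]
Maximum sum: 14

The maximum subarray is [10, -3, -5, 10, 2] with sum 14. This subarray runs from index 0 to index 4.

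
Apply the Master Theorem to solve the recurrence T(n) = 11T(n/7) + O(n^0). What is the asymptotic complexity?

Master Theorem for T(n) = 11T(n/7) + O(n^0):

a = 11, b = 7, c = 0
log_b(a) = log_7(11) = 1.2323

Case 1: c = 0 < log_7(11) = 1.2323
T(n) = O(n^(log_7 11))

For T(n) = 11T(n/7) + O(n^0): log_7(11) = 1.2323. This is Case 1 of the Master Theorem (c < log_b(a), work dominated by leaves), giving O(n^(log_7 11)).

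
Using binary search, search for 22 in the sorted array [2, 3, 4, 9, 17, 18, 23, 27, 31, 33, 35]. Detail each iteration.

Binary search for 22 in [2, 3, 4, 9, 17, 18, 23, 27, 31, 33, 35]:

lo=0, hi=10, mid=5, arr[mid]=18 -> 18 < 22, search right half
lo=6, hi=10, mid=8, arr[mid]=31 -> 31 > 22, search left half
lo=6, hi=7, mid=6, arr[mid]=23 -> 23 > 22, search left half
lo=6 > hi=5, target 22 not found

Binary search determines that 22 is not in the array after 3 comparisons. The search space was exhausted without finding the target.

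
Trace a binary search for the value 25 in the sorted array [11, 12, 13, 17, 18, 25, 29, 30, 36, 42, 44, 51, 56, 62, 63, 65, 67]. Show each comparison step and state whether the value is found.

Binary search for 25 in [11, 12, 13, 17, 18, 25, 29, 30, 36, 42, 44, 51, 56, 62, 63, 65, 67]:

lo=0, hi=16, mid=8, arr[mid]=36 -> 36 > 25, search left half
lo=0, hi=7, mid=3, arr[mid]=17 -> 17 < 25, search right half
lo=4, hi=7, mid=5, arr[mid]=25 -> Found target at index 5!

Binary search finds 25 at index 5 after 3 comparisons. The search repeatedly halves the search space by comparing with the middle element.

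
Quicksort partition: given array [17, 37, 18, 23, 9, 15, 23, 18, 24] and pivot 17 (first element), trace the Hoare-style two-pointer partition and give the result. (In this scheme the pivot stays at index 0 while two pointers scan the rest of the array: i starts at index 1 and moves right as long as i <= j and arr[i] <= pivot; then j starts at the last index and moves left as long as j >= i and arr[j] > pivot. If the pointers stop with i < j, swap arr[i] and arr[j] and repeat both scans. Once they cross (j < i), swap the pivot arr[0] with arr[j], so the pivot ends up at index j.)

Hoare-style two-pointer partition with pivot = 17:

Initial array: [17, 37, 18, 23, 9, 15, 23, 18, 24]

Pointers start at i = 1, j = 8.
i stops at index 1 (arr[1]=37 > 17), j stops at index 5 (arr[5]=15 <= 17): swap arr[1] and arr[5], array becomes [17, 15, 18, 23, 9, 37, 23, 18, 24]
i stops at index 2 (arr[2]=18 > 17), j stops at index 4 (arr[4]=9 <= 17): swap arr[2] and arr[4], array becomes [17, 15, 9, 23, 18, 37, 23, 18, 24]
i ends at 3, j ends at 2: the pointers have crossed (j < i), so scanning stops.

Swap pivot arr[0] with arr[2] to place pivot at position 2: [9, 15, 17, 23, 18, 37, 23, 18, 24]
Pivot position: 2

After partitioning with pivot 17, the array becomes [9, 15, 17, 23, 18, 37, 23, 18, 24]. The pivot is placed at index 2. All elements to the left of the pivot are <= 17, and all elements to the right are > 17.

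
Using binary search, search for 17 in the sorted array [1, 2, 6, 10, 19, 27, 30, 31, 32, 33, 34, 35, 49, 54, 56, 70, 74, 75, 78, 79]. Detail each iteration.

Binary search for 17 in [1, 2, 6, 10, 19, 27, 30, 31, 32, 33, 34, 35, 49, 54, 56, 70, 74, 75, 78, 79]:

lo=0, hi=19, mid=9, arr[mid]=33 -> 33 > 17, search left half
lo=0, hi=8, mid=4, arr[mid]=19 -> 19 > 17, search left half
lo=0, hi=3, mid=1, arr[mid]=2 -> 2 < 17, search right half
lo=2, hi=3, mid=2, arr[mid]=6 -> 6 < 17, search right half
lo=3, hi=3, mid=3, arr[mid]=10 -> 10 < 17, search right half
lo=4 > hi=3, target 17 not found

Binary search determines that 17 is not in the array after 5 comparisons. The search space was exhausted without finding the target.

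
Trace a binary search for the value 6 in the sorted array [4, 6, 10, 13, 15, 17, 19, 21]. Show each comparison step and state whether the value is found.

Binary search for 6 in [4, 6, 10, 13, 15, 17, 19, 21]:

lo=0, hi=7, mid=3, arr[mid]=13 -> 13 > 6, search left half
lo=0, hi=2, mid=1, arr[mid]=6 -> Found target at index 1!

Binary search finds 6 at index 1 after 2 comparisons. The search repeatedly halves the search space by comparing with the middle element.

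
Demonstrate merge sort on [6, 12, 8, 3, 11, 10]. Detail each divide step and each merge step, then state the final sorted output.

Merge sort trace:

Split: [6, 12, 8, 3, 11, 10] -> [6, 12, 8] and [3, 11, 10]
  Split: [6, 12, 8] -> [6] and [12, 8]
    Split: [12, 8] -> [12] and [8]
    Merge: [12] + [8] -> [8, 12]
  Merge: [6] + [8, 12] -> [6, 8, 12]
  Split: [3, 11, 10] -> [3] and [11, 10]
    Split: [11, 10] -> [11] and [10]
    Merge: [11] + [10] -> [10, 11]
  Merge: [3] + [10, 11] -> [3, 10, 11]
Merge: [6, 8, 12] + [3, 10, 11] -> [3, 6, 8, 10, 11, 12]

Final sorted array: [3, 6, 8, 10, 11, 12]

The merge sort proceeds by recursively splitting the array and merging sorted halves.
After all merges, the sorted array is [3, 6, 8, 10, 11, 12].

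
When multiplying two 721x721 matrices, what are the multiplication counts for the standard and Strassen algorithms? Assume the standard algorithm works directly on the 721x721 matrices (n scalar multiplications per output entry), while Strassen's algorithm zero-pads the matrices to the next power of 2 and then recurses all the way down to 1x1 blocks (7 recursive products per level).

Matrix multiplication for 721x721 matrices:

Strassen's algorithm requires power-of-2 dimensions. Pad 721x721 to 1024x1024 (next power of 2).

Standard algorithm: 721^3 = 374805361 multiplications
Strassen's algorithm: 7^(log2(1024)) = 7^10 = 282475249 multiplications
Savings: 374805361 - 282475249 = 92330112 multiplications

Standard: 374805361 multiplications (721^3). Strassen: 282475249 multiplications (7^10, after padding to 1024x1024). Strassen reduces 8 recursive multiplications to 7 at each level.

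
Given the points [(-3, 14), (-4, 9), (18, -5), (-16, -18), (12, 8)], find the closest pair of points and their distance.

Computing all pairwise distances among 5 points:

d((-3, 14), (-4, 9)) = 5.099 <-- minimum
d((-3, 14), (18, -5)) = 28.3196
d((-3, 14), (-16, -18)) = 34.5398
d((-3, 14), (12, 8)) = 16.1555
d((-4, 9), (18, -5)) = 26.0768
d((-4, 9), (-16, -18)) = 29.5466
d((-4, 9), (12, 8)) = 16.0312
d((18, -5), (-16, -18)) = 36.4005
d((18, -5), (12, 8)) = 14.3178
d((-16, -18), (12, 8)) = 38.2099

Closest pair: (-3, 14) and (-4, 9) with distance 5.099

The closest pair is (-3, 14) and (-4, 9) with Euclidean distance 5.099. For 5 points, brute-force pairwise comparison is shown above. For large n, the divide-and-conquer algorithm (sort by x, recurse on halves, check the dividing strip) achieves O(n log n).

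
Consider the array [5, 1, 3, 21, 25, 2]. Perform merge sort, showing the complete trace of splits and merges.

Merge sort trace:

Split: [5, 1, 3, 21, 25, 2] -> [5, 1, 3] and [21, 25, 2]
  Split: [5, 1, 3] -> [5] and [1, 3]
    Split: [1, 3] -> [1] and [3]
    Merge: [1] + [3] -> [1, 3]
  Merge: [5] + [1, 3] -> [1, 3, 5]
  Split: [21, 25, 2] -> [21] and [25, 2]
    Split: [25, 2] -> [25] and [2]
    Merge: [25] + [2] -> [2, 25]
  Merge: [21] + [2, 25] -> [2, 21, 25]
Merge: [1, 3, 5] + [2, 21, 25] -> [1, 2, 3, 5, 21, 25]

Final sorted array: [1, 2, 3, 5, 21, 25]

The merge sort proceeds by recursively splitting the array and merging sorted halves.
After all merges, the sorted array is [1, 2, 3, 5, 21, 25].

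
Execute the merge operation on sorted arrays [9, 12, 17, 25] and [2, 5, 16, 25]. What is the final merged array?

Merging process:

Compare 9 vs 2: take 2 from right. Merged: [2]
Compare 9 vs 5: take 5 from right. Merged: [2, 5]
Compare 9 vs 16: take 9 from left. Merged: [2, 5, 9]
Compare 12 vs 16: take 12 from left. Merged: [2, 5, 9, 12]
Compare 17 vs 16: take 16 from right. Merged: [2, 5, 9, 12, 16]
Compare 17 vs 25: take 17 from left. Merged: [2, 5, 9, 12, 16, 17]
Compare 25 vs 25: take 25 from left. Merged: [2, 5, 9, 12, 16, 17, 25]
Append remaining from right: [25]. Merged: [2, 5, 9, 12, 16, 17, 25, 25]

Final merged array: [2, 5, 9, 12, 16, 17, 25, 25]
Total comparisons: 7

The merged array is [2, 5, 9, 12, 16, 17, 25, 25], requiring 7 comparisons. The merge step runs in O(n) time where n is the total number of elements.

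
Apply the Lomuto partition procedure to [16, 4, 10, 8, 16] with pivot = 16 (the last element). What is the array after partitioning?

Lomuto partition with pivot = 16:

Initial array: [16, 4, 10, 8, 16]

arr[0]=16 <= 16: swap with position 0, array becomes [16, 4, 10, 8, 16]
arr[1]=4 <= 16: swap with position 1, array becomes [16, 4, 10, 8, 16]
arr[2]=10 <= 16: swap with position 2, array becomes [16, 4, 10, 8, 16]
arr[3]=8 <= 16: swap with position 3, array becomes [16, 4, 10, 8, 16]

Place pivot at position 4: [16, 4, 10, 8, 16]
Pivot position: 4

After partitioning with pivot 16, the array becomes [16, 4, 10, 8, 16]. The pivot is placed at index 4. All elements to the left of the pivot are <= 16, and all elements to the right are > 16.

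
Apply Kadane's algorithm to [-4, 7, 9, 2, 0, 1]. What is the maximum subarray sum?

Using Kadane's algorithm on [-4, 7, 9, 2, 0, 1]:

Scanning through the array:
Position 1 (value 7): max_ending_here = 7, max_so_far = 7
Position 2 (value 9): max_ending_here = 16, max_so_far = 16
Position 3 (value 2): max_ending_here = 18, max_so_far = 18
Position 4 (value 0): max_ending_here = 18, max_so_far = 18
Position 5 (value 1): max_ending_here = 19, max_so_far = 19

Maximum subarray: [7, 9, 2, 0, 1]
Maximum sum: 19

The maximum subarray is [7, 9, 2, 0, 1] with sum 19. This subarray runs from index 1 to index 5.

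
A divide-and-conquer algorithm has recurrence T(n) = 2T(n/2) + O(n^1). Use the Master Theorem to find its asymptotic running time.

Master Theorem for T(n) = 2T(n/2) + O(n^1):

a = 2, b = 2, c = 1
log_b(a) = log_2(2) = 1.0000

Case 2: c = 1 = log_2(2) = 1.0000
T(n) = O(n^1 log n) = O(n log n)

For T(n) = 2T(n/2) + O(n^1): log_2(2) = 1.0000. This is Case 2 of the Master Theorem (c = log_b(a), equal work at all levels), giving O(n log n).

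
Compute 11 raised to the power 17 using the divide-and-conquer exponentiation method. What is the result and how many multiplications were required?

Computing 11^17 by squaring (build up from 11^1; each line after the first costs one multiplication):

11^1 = 11
11^2 = (11^1)^2 = 11^2 = 121
11^4 = (11^2)^2 = 121^2 = 14641
11^8 = (11^4)^2 = 14641^2 = 214358881
11^16 = (11^8)^2 = 214358881^2 = 45949729863572161
11^17 = 11 * 11^16 = 11 * 45949729863572161 = 505447028499293771

Result: 505447028499293771
Multiplications needed: 5 (5 lines after 11^1)

11^17 = 505447028499293771. Using exponentiation by squaring, this requires 5 multiplications. The key idea: if the exponent is even, square the half-power; if odd, multiply by the base once.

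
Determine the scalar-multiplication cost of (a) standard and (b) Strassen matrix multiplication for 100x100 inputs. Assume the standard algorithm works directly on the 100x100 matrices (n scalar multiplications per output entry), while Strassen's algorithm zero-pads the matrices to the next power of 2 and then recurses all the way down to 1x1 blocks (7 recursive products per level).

Matrix multiplication for 100x100 matrices:

Strassen's algorithm requires power-of-2 dimensions. Pad 100x100 to 128x128 (next power of 2).

Standard algorithm: 100^3 = 1000000 multiplications
Strassen's algorithm: 7^(log2(128)) = 7^7 = 823543 multiplications
Savings: 1000000 - 823543 = 176457 multiplications

Standard: 1000000 multiplications (100^3). Strassen: 823543 multiplications (7^7, after padding to 128x128). Strassen reduces 8 recursive multiplications to 7 at each level.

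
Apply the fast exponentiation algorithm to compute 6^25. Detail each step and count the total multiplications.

Computing 6^25 by squaring (build up from 6^1; each line after the first costs one multiplication):

6^1 = 6
6^2 = (6^1)^2 = 6^2 = 36
6^3 = 6 * 6^2 = 6 * 36 = 216
6^6 = (6^3)^2 = 216^2 = 46656
6^12 = (6^6)^2 = 46656^2 = 2176782336
6^24 = (6^12)^2 = 2176782336^2 = 4738381338321616896
6^25 = 6 * 6^24 = 6 * 4738381338321616896 = 28430288029929701376

Result: 28430288029929701376
Multiplications needed: 6 (6 lines after 6^1)

6^25 = 28430288029929701376. Using exponentiation by squaring, this requires 6 multiplications. The key idea: if the exponent is even, square the half-power; if odd, multiply by the base once.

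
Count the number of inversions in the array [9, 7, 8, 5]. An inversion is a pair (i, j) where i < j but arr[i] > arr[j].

Finding inversions in [9, 7, 8, 5]:

(0, 1): arr[0]=9 > arr[1]=7
(0, 2): arr[0]=9 > arr[2]=8
(0, 3): arr[0]=9 > arr[3]=5
(1, 3): arr[1]=7 > arr[3]=5
(2, 3): arr[2]=8 > arr[3]=5

Total inversions: 5

The array has 5 inversion(s): (0,1), (0,2), (0,3), (1,3), (2,3). Each pair (i,j) satisfies i < j and arr[i] > arr[j].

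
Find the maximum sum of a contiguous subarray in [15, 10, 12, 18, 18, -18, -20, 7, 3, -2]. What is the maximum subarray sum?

Using Kadane's algorithm on [15, 10, 12, 18, 18, -18, -20, 7, 3, -2]:

Scanning through the array:
Position 1 (value 10): max_ending_here = 25, max_so_far = 25
Position 2 (value 12): max_ending_here = 37, max_so_far = 37
Position 3 (value 18): max_ending_here = 55, max_so_far = 55
Position 4 (value 18): max_ending_here = 73, max_so_far = 73
Position 5 (value -18): max_ending_here = 55, max_so_far = 73
Position 6 (value -20): max_ending_here = 35, max_so_far = 73
Position 7 (value 7): max_ending_here = 42, max_so_far = 73
Position 8 (value 3): max_ending_here = 45, max_so_far = 73
Position 9 (value -2): max_ending_here = 43, max_so_far = 73

Maximum subarray: [15, 10, 12, 18, 18]
Maximum sum: 73

The maximum subarray is [15, 10, 12, 18, 18] with sum 73. This subarray runs from index 0 to index 4.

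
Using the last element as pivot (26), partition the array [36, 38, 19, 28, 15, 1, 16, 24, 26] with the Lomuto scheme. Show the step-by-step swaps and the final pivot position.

Lomuto partition with pivot = 26:

Initial array: [36, 38, 19, 28, 15, 1, 16, 24, 26]

arr[0]=36 > 26: no swap
arr[1]=38 > 26: no swap
arr[2]=19 <= 26: swap with position 0, array becomes [19, 38, 36, 28, 15, 1, 16, 24, 26]
arr[3]=28 > 26: no swap
arr[4]=15 <= 26: swap with position 1, array becomes [19, 15, 36, 28, 38, 1, 16, 24, 26]
arr[5]=1 <= 26: swap with position 2, array becomes [19, 15, 1, 28, 38, 36, 16, 24, 26]
arr[6]=16 <= 26: swap with position 3, array becomes [19, 15, 1, 16, 38, 36, 28, 24, 26]
arr[7]=24 <= 26: swap with position 4, array becomes [19, 15, 1, 16, 24, 36, 28, 38, 26]

Place pivot at position 5: [19, 15, 1, 16, 24, 26, 28, 38, 36]
Pivot position: 5

After partitioning with pivot 26, the array becomes [19, 15, 1, 16, 24, 26, 28, 38, 36]. The pivot is placed at index 5. All elements to the left of the pivot are <= 26, and all elements to the right are > 26.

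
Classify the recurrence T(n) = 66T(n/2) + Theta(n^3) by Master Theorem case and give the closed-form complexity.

Master Theorem for T(n) = 66T(n/2) + O(n^3):

a = 66, b = 2, c = 3
log_b(a) = log_2(66) = 6.0444

Case 1: c = 3 < log_2(66) = 6.0444
T(n) = O(n^(log_2 66))

For T(n) = 66T(n/2) + O(n^3): log_2(66) = 6.0444. This is Case 1 of the Master Theorem (c < log_b(a), work dominated by leaves), giving O(n^(log_2 66)).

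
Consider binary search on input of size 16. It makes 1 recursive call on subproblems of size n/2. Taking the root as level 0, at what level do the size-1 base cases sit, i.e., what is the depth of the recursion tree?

For divide and conquer with division factor 2:

Problem sizes at each level:
Level 0: 16
Level 1: 8
Level 2: 4
Level 3: 2
Level 4: 1

The root is level 0 and the size-1 base case is level 4 (the tree spans levels 0 through 4, i.e. 5 levels counting the root), so the depth is the number of divisions: log_2(16) = 4

The recursion tree depth is log_2(16) = 4. At each level, the problem size is divided by 2, so it takes 4 divisions to reduce to a base case of size 1. The algorithm makes 1 recursive call at each level.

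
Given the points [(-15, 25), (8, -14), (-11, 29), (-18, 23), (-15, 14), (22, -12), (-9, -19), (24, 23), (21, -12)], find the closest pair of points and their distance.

Computing all pairwise distances among 9 points:

d((-15, 25), (8, -14)) = 45.2769
d((-15, 25), (-11, 29)) = 5.6569
d((-15, 25), (-18, 23)) = 3.6056
d((-15, 25), (-15, 14)) = 11.0
d((-15, 25), (22, -12)) = 52.3259
d((-15, 25), (-9, -19)) = 44.4072
d((-15, 25), (24, 23)) = 39.0512
d((-15, 25), (21, -12)) = 51.6236
d((8, -14), (-11, 29)) = 47.0106
d((8, -14), (-18, 23)) = 45.2217
d((8, -14), (-15, 14)) = 36.2353
d((8, -14), (22, -12)) = 14.1421
d((8, -14), (-9, -19)) = 17.72
d((8, -14), (24, 23)) = 40.3113
d((8, -14), (21, -12)) = 13.1529
d((-11, 29), (-18, 23)) = 9.2195
d((-11, 29), (-15, 14)) = 15.5242
d((-11, 29), (22, -12)) = 52.6308
d((-11, 29), (-9, -19)) = 48.0416
d((-11, 29), (24, 23)) = 35.5106
d((-11, 29), (21, -12)) = 52.0096
d((-18, 23), (-15, 14)) = 9.4868
d((-18, 23), (22, -12)) = 53.1507
d((-18, 23), (-9, -19)) = 42.9535
d((-18, 23), (24, 23)) = 42.0
d((-18, 23), (21, -12)) = 52.4023
d((-15, 14), (22, -12)) = 45.2217
d((-15, 14), (-9, -19)) = 33.541
d((-15, 14), (24, 23)) = 40.025
d((-15, 14), (21, -12)) = 44.4072
d((22, -12), (-9, -19)) = 31.7805
d((22, -12), (24, 23)) = 35.0571
d((22, -12), (21, -12)) = 1.0 <-- minimum
d((-9, -19), (24, 23)) = 53.4135
d((-9, -19), (21, -12)) = 30.8058
d((24, 23), (21, -12)) = 35.1283

Closest pair: (22, -12) and (21, -12) with distance 1.0

The closest pair is (22, -12) and (21, -12) with Euclidean distance 1.0. For 9 points, brute-force pairwise comparison is shown above. For large n, the divide-and-conquer algorithm (sort by x, recurse on halves, check the dividing strip) achieves O(n log n).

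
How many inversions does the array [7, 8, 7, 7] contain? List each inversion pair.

Finding inversions in [7, 8, 7, 7]:

(1, 2): arr[1]=8 > arr[2]=7
(1, 3): arr[1]=8 > arr[3]=7

Total inversions: 2

The array has 2 inversion(s): (1,2), (1,3). Each pair (i,j) satisfies i < j and arr[i] > arr[j].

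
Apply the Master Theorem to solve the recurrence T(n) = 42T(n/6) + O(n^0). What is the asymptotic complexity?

Master Theorem for T(n) = 42T(n/6) + O(n^0):

a = 42, b = 6, c = 0
log_b(a) = log_6(42) = 2.0860

Case 1: c = 0 < log_6(42) = 2.0860
T(n) = O(n^(log_6 42))

For T(n) = 42T(n/6) + O(n^0): log_6(42) = 2.0860. This is Case 1 of the Master Theorem (c < log_b(a), work dominated by leaves), giving O(n^(log_6 42)).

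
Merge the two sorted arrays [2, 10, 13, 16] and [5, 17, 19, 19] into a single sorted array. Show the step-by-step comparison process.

Merging process:

Compare 2 vs 5: take 2 from left. Merged: [2]
Compare 10 vs 5: take 5 from right. Merged: [2, 5]
Compare 10 vs 17: take 10 from left. Merged: [2, 5, 10]
Compare 13 vs 17: take 13 from left. Merged: [2, 5, 10, 13]
Compare 16 vs 17: take 16 from left. Merged: [2, 5, 10, 13, 16]
Append remaining from right: [17, 19, 19]. Merged: [2, 5, 10, 13, 16, 17, 19, 19]

Final merged array: [2, 5, 10, 13, 16, 17, 19, 19]
Total comparisons: 5

The merged array is [2, 5, 10, 13, 16, 17, 19, 19], requiring 5 comparisons. The merge step runs in O(n) time where n is the total number of elements.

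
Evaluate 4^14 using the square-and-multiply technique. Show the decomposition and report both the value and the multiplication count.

Computing 4^14 by squaring (build up from 4^1; each line after the first costs one multiplication):

4^1 = 4
4^2 = (4^1)^2 = 4^2 = 16
4^3 = 4 * 4^2 = 4 * 16 = 64
4^6 = (4^3)^2 = 64^2 = 4096
4^7 = 4 * 4^6 = 4 * 4096 = 16384
4^14 = (4^7)^2 = 16384^2 = 268435456

Result: 268435456
Multiplications needed: 5 (5 lines after 4^1)

4^14 = 268435456. Using exponentiation by squaring, this requires 5 multiplications. The key idea: if the exponent is even, square the half-power; if odd, multiply by the base once.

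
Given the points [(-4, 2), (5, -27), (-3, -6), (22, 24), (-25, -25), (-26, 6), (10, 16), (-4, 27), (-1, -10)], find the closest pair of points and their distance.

Computing all pairwise distances among 9 points:

d((-4, 2), (5, -27)) = 30.3645
d((-4, 2), (-3, -6)) = 8.0623
d((-4, 2), (22, 24)) = 34.0588
d((-4, 2), (-25, -25)) = 34.2053
d((-4, 2), (-26, 6)) = 22.3607
d((-4, 2), (10, 16)) = 19.799
d((-4, 2), (-4, 27)) = 25.0
d((-4, 2), (-1, -10)) = 12.3693
d((5, -27), (-3, -6)) = 22.4722
d((5, -27), (22, 24)) = 53.7587
d((5, -27), (-25, -25)) = 30.0666
d((5, -27), (-26, 6)) = 45.2769
d((5, -27), (10, 16)) = 43.2897
d((5, -27), (-4, 27)) = 54.7449
d((5, -27), (-1, -10)) = 18.0278
d((-3, -6), (22, 24)) = 39.0512
d((-3, -6), (-25, -25)) = 29.0689
d((-3, -6), (-26, 6)) = 25.9422
d((-3, -6), (10, 16)) = 25.5539
d((-3, -6), (-4, 27)) = 33.0151
d((-3, -6), (-1, -10)) = 4.4721 <-- minimum
d((22, 24), (-25, -25)) = 67.897
d((22, 24), (-26, 6)) = 51.264
d((22, 24), (10, 16)) = 14.4222
d((22, 24), (-4, 27)) = 26.1725
d((22, 24), (-1, -10)) = 41.0488
d((-25, -25), (-26, 6)) = 31.0161
d((-25, -25), (10, 16)) = 53.9073
d((-25, -25), (-4, 27)) = 56.0803
d((-25, -25), (-1, -10)) = 28.3019
d((-26, 6), (10, 16)) = 37.3631
d((-26, 6), (-4, 27)) = 30.4138
d((-26, 6), (-1, -10)) = 29.6816
d((10, 16), (-4, 27)) = 17.8045
d((10, 16), (-1, -10)) = 28.2312
d((-4, 27), (-1, -10)) = 37.1214

Closest pair: (-3, -6) and (-1, -10) with distance 4.4721

The closest pair is (-3, -6) and (-1, -10) with Euclidean distance 4.4721. For 9 points, brute-force pairwise comparison is shown above. For large n, the divide-and-conquer algorithm (sort by x, recurse on halves, check the dividing strip) achieves O(n log n).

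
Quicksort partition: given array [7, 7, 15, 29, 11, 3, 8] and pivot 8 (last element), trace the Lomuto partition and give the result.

Lomuto partition with pivot = 8:

Initial array: [7, 7, 15, 29, 11, 3, 8]

arr[0]=7 <= 8: swap with position 0, array becomes [7, 7, 15, 29, 11, 3, 8]
arr[1]=7 <= 8: swap with position 1, array becomes [7, 7, 15, 29, 11, 3, 8]
arr[2]=15 > 8: no swap
arr[3]=29 > 8: no swap
arr[4]=11 > 8: no swap
arr[5]=3 <= 8: swap with position 2, array becomes [7, 7, 3, 29, 11, 15, 8]

Place pivot at position 3: [7, 7, 3, 8, 11, 15, 29]
Pivot position: 3

After partitioning with pivot 8, the array becomes [7, 7, 3, 8, 11, 15, 29]. The pivot is placed at index 3. All elements to the left of the pivot are <= 8, and all elements to the right are > 8.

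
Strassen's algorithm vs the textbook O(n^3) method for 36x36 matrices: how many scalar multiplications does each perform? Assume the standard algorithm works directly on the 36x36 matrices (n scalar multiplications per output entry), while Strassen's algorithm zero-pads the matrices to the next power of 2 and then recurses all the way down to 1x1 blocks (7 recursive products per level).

Matrix multiplication for 36x36 matrices:

Strassen's algorithm requires power-of-2 dimensions. Pad 36x36 to 64x64 (next power of 2).

Standard algorithm: 36^3 = 46656 multiplications
Strassen's algorithm: 7^(log2(64)) = 7^6 = 117649 multiplications
Difference: 46656 - 117649 = -70993 (Strassen uses MORE here due to padding overhead — for small or just-over-power-of-2 n, padding can outweigh the per-level savings)

Standard: 46656 multiplications (36^3). Strassen: 117649 multiplications (7^6, after padding to 64x64). Strassen reduces 8 recursive multiplications to 7 at each level.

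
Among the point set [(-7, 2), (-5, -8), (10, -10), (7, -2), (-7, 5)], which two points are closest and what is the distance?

Computing all pairwise distances among 5 points:

d((-7, 2), (-5, -8)) = 10.198
d((-7, 2), (10, -10)) = 20.8087
d((-7, 2), (7, -2)) = 14.5602
d((-7, 2), (-7, 5)) = 3.0 <-- minimum
d((-5, -8), (10, -10)) = 15.1327
d((-5, -8), (7, -2)) = 13.4164
d((-5, -8), (-7, 5)) = 13.1529
d((10, -10), (7, -2)) = 8.544
d((10, -10), (-7, 5)) = 22.6716
d((7, -2), (-7, 5)) = 15.6525

Closest pair: (-7, 2) and (-7, 5) with distance 3.0

The closest pair is (-7, 2) and (-7, 5) with Euclidean distance 3.0. For 5 points, brute-force pairwise comparison is shown above. For large n, the divide-and-conquer algorithm (sort by x, recurse on halves, check the dividing strip) achieves O(n log n).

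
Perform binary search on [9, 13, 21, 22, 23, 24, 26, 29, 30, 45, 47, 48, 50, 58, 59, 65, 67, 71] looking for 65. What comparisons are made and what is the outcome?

Binary search for 65 in [9, 13, 21, 22, 23, 24, 26, 29, 30, 45, 47, 48, 50, 58, 59, 65, 67, 71]:

lo=0, hi=17, mid=8, arr[mid]=30 -> 30 < 65, search right half
lo=9, hi=17, mid=13, arr[mid]=58 -> 58 < 65, search right half
lo=14, hi=17, mid=15, arr[mid]=65 -> Found target at index 15!

Binary search finds 65 at index 15 after 3 comparisons. The search repeatedly halves the search space by comparing with the middle element.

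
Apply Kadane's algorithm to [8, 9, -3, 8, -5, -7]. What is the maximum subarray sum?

Using Kadane's algorithm on [8, 9, -3, 8, -5, -7]:

Scanning through the array:
Position 1 (value 9): max_ending_here = 17, max_so_far = 17
Position 2 (value -3): max_ending_here = 14, max_so_far = 17
Position 3 (value 8): max_ending_here = 22, max_so_far = 22
Position 4 (value -5): max_ending_here = 17, max_so_far = 22
Position 5 (value -7): max_ending_here = 10, max_so_far = 22

Maximum subarray: [8, 9, -3, 8]
Maximum sum: 22

The maximum subarray is [8, 9, -3, 8] with sum 22. This subarray runs from index 0 to index 3.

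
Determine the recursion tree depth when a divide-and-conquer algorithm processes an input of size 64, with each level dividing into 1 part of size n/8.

For divide and conquer with division factor 8:

Problem sizes at each level:
Level 0: 64
Level 1: 8
Level 2: 1

The root is level 0 and the size-1 base case is level 2 (the tree spans levels 0 through 2, i.e. 3 levels counting the root), so the depth is the number of divisions: log_8(64) = 2

The recursion tree depth is log_8(64) = 2. At each level, the problem size is divided by 8, so it takes 2 divisions to reduce to a base case of size 1. The algorithm makes 1 recursive call at each level.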